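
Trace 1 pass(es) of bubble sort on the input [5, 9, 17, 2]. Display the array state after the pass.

After pass 1: [5, 9, 2, 17] (1 swaps)
Total swaps: 1


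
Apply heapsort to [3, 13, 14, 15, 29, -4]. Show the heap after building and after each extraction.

Build heap: [29, 15, 14, 3, 13, -4]
Extract 29: [15, 13, 14, 3, -4, 29]
Extract 15: [14, 13, -4, 3, 15, 29]
Extract 14: [13, 3, -4, 14, 15, 29]
Extract 13: [3, -4, 13, 14, 15, 29]
Extract 3: [-4, 3, 13, 14, 15, 29]


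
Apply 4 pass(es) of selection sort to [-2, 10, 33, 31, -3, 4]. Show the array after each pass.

Pass 1: Select minimum -3 at index 4, swap -> [-3, 10, 33, 31, -2, 4]
Pass 2: Select minimum -2 at index 4, swap -> [-3, -2, 33, 31, 10, 4]
Pass 3: Select minimum 4 at index 5, swap -> [-3, -2, 4, 31, 10, 33]
Pass 4: Select minimum 10 at index 4, swap -> [-3, -2, 4, 10, 31, 33]


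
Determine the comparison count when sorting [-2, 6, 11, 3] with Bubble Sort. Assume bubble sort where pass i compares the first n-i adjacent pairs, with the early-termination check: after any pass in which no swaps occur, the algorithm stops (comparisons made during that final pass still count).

Pass 1: compare adjacent pairs (0,1)..(2,3) = 3 comparison(s), 1 swap(s) -> [-2, 6, 3, 11]
Pass 2: compare adjacent pairs (0,1)..(1,2) = 2 comparison(s), 1 swap(s) -> [-2, 3, 6, 11]
Pass 3: compare adjacent pairs (0,1)..(0,1) = 1 comparison(s), 0 swap(s) -> [-2, 3, 6, 11]
No swaps in this pass, so bubble sort stops here.
Total comparisons: 3 + 2 + 1 = 6


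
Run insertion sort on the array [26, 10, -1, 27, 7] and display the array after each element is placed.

First element 26 is already 'sorted'
Insert 10: shifted 1 elements -> [10, 26, -1, 27, 7]
Insert -1: shifted 2 elements -> [-1, 10, 26, 27, 7]
Insert 27: shifted 0 elements -> [-1, 10, 26, 27, 7]
Insert 7: shifted 3 elements -> [-1, 7, 10, 26, 27]


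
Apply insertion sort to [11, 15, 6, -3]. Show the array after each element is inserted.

First element 11 is already 'sorted'
Insert 15: shifted 0 elements -> [11, 15, 6, -3]
Insert 6: shifted 2 elements -> [6, 11, 15, -3]
Insert -3: shifted 3 elements -> [-3, 6, 11, 15]


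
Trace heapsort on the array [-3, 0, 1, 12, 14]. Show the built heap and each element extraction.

Build heap: [14, 12, 1, -3, 0]
Extract 14: [12, 0, 1, -3, 14]
Extract 12: [1, 0, -3, 12, 14]
Extract 1: [0, -3, 1, 12, 14]
Extract 0: [-3, 0, 1, 12, 14]


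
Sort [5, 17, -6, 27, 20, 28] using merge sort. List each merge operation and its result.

Divide and conquer:
  Merge [17] + [-6] -> [-6, 17]
  Merge [5] + [-6, 17] -> [-6, 5, 17]
  Merge [20] + [28] -> [20, 28]
  Merge [27] + [20, 28] -> [20, 27, 28]
  Merge [-6, 5, 17] + [20, 27, 28] -> [-6, 5, 17, 20, 27, 28]


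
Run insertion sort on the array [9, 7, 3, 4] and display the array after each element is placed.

First element 9 is already 'sorted'
Insert 7: shifted 1 elements -> [7, 9, 3, 4]
Insert 3: shifted 2 elements -> [3, 7, 9, 4]
Insert 4: shifted 2 elements -> [3, 4, 7, 9]


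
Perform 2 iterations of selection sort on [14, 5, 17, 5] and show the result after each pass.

Pass 1: Select minimum 5 at index 1, swap -> [5, 14, 17, 5]
Pass 2: Select minimum 5 at index 3, swap -> [5, 5, 17, 14]


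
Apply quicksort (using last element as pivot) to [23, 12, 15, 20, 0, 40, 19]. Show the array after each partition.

Partition 1: pivot=19 at index 3 -> [12, 15, 0, 19, 23, 40, 20]
Partition 2: pivot=0 at index 0 -> [0, 15, 12, 19, 23, 40, 20]
Partition 3: pivot=12 at index 1 -> [0, 12, 15, 19, 23, 40, 20]
Partition 4: pivot=20 at index 4 -> [0, 12, 15, 19, 20, 40, 23]
Partition 5: pivot=23 at index 5 -> [0, 12, 15, 19, 20, 23, 40]


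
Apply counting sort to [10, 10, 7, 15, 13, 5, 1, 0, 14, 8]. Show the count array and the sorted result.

Count array: [1, 1, 0, 0, 0, 1, 0, 1, 1, 0, 2, 0, 0, 1, 1, 1]
(count[i] = number of elements equal to i)
Cumulative count: [1, 2, 2, 2, 2, 3, 3, 4, 5, 5, 7, 7, 7, 8, 9, 10]
Sorted: [0, 1, 5, 7, 8, 10, 10, 13, 14, 15]


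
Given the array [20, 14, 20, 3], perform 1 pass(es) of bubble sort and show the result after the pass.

After pass 1: [14, 20, 3, 20] (2 swaps)
Total swaps: 2


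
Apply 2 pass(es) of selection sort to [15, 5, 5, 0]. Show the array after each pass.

Pass 1: Select minimum 0 at index 3, swap -> [0, 5, 5, 15]
Pass 2: Select minimum 5 at index 1, swap -> [0, 5, 5, 15]


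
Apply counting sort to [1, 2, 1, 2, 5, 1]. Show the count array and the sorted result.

Count array: [0, 3, 2, 0, 0, 1]
(count[i] = number of elements equal to i)
Cumulative count: [0, 3, 5, 5, 5, 6]
Sorted: [1, 1, 1, 2, 2, 5]


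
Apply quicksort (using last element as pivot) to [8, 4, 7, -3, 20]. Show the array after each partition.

Partition 1: pivot=20 at index 4 -> [8, 4, 7, -3, 20]
Partition 2: pivot=-3 at index 0 -> [-3, 4, 7, 8, 20]
Partition 3: pivot=8 at index 3 -> [-3, 4, 7, 8, 20]
Partition 4: pivot=7 at index 2 -> [-3, 4, 7, 8, 20]


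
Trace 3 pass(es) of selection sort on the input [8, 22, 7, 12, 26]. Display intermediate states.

Pass 1: Select minimum 7 at index 2, swap -> [7, 22, 8, 12, 26]
Pass 2: Select minimum 8 at index 2, swap -> [7, 8, 22, 12, 26]
Pass 3: Select minimum 12 at index 3, swap -> [7, 8, 12, 22, 26]


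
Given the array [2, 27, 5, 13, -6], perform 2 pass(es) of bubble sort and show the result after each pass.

After pass 1: [2, 5, 13, -6, 27] (3 swaps)
After pass 2: [2, 5, -6, 13, 27] (1 swaps)
Total swaps: 4


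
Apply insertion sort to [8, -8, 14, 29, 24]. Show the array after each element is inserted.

First element 8 is already 'sorted'
Insert -8: shifted 1 elements -> [-8, 8, 14, 29, 24]
Insert 14: shifted 0 elements -> [-8, 8, 14, 29, 24]
Insert 29: shifted 0 elements -> [-8, 8, 14, 29, 24]
Insert 24: shifted 1 elements -> [-8, 8, 14, 24, 29]


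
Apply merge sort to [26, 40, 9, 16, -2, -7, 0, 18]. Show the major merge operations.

Divide and conquer:
  Merge [26] + [40] -> [26, 40]
  Merge [9] + [16] -> [9, 16]
  Merge [26, 40] + [9, 16] -> [9, 16, 26, 40]
  Merge [-2] + [-7] -> [-7, -2]
  Merge [0] + [18] -> [0, 18]
  Merge [-7, -2] + [0, 18] -> [-7, -2, 0, 18]
  Merge [9, 16, 26, 40] + [-7, -2, 0, 18] -> [-7, -2, 0, 9, 16, 18, 26, 40]


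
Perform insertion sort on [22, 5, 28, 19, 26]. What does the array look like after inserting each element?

First element 22 is already 'sorted'
Insert 5: shifted 1 elements -> [5, 22, 28, 19, 26]
Insert 28: shifted 0 elements -> [5, 22, 28, 19, 26]
Insert 19: shifted 2 elements -> [5, 19, 22, 28, 26]
Insert 26: shifted 1 elements -> [5, 19, 22, 26, 28]


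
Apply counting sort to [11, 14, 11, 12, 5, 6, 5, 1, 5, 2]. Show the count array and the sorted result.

Count array: [0, 1, 1, 0, 0, 3, 1, 0, 0, 0, 0, 2, 1, 0, 1]
(count[i] = number of elements equal to i)
Cumulative count: [0, 1, 2, 2, 2, 5, 6, 6, 6, 6, 6, 8, 9, 9, 10]
Sorted: [1, 2, 5, 5, 5, 6, 11, 11, 12, 14]


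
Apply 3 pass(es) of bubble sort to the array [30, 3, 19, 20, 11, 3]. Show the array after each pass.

After pass 1: [3, 19, 20, 11, 3, 30] (5 swaps)
After pass 2: [3, 19, 11, 3, 20, 30] (2 swaps)
After pass 3: [3, 11, 3, 19, 20, 30] (2 swaps)
Total swaps: 9


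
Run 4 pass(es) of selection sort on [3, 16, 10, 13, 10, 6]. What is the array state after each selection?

Pass 1: Select minimum 3 at index 0, swap -> [3, 16, 10, 13, 10, 6]
Pass 2: Select minimum 6 at index 5, swap -> [3, 6, 10, 13, 10, 16]
Pass 3: Select minimum 10 at index 2, swap -> [3, 6, 10, 13, 10, 16]
Pass 4: Select minimum 10 at index 4, swap -> [3, 6, 10, 10, 13, 16]


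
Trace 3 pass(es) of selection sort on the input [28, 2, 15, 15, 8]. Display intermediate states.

Pass 1: Select minimum 2 at index 1, swap -> [2, 28, 15, 15, 8]
Pass 2: Select minimum 8 at index 4, swap -> [2, 8, 15, 15, 28]
Pass 3: Select minimum 15 at index 2, swap -> [2, 8, 15, 15, 28]


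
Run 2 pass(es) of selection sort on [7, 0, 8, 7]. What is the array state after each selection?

Pass 1: Select minimum 0 at index 1, swap -> [0, 7, 8, 7]
Pass 2: Select minimum 7 at index 1, swap -> [0, 7, 8, 7]


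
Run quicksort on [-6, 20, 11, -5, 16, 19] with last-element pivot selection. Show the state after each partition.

Partition 1: pivot=19 at index 4 -> [-6, 11, -5, 16, 19, 20]
Partition 2: pivot=16 at index 3 -> [-6, 11, -5, 16, 19, 20]
Partition 3: pivot=-5 at index 1 -> [-6, -5, 11, 16, 19, 20]


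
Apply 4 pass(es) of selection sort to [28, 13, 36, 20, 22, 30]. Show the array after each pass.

Pass 1: Select minimum 13 at index 1, swap -> [13, 28, 36, 20, 22, 30]
Pass 2: Select minimum 20 at index 3, swap -> [13, 20, 36, 28, 22, 30]
Pass 3: Select minimum 22 at index 4, swap -> [13, 20, 22, 28, 36, 30]
Pass 4: Select minimum 28 at index 3, swap -> [13, 20, 22, 28, 36, 30]


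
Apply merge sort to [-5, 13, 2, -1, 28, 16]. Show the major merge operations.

Divide and conquer:
  Merge [13] + [2] -> [2, 13]
  Merge [-5] + [2, 13] -> [-5, 2, 13]
  Merge [28] + [16] -> [16, 28]
  Merge [-1] + [16, 28] -> [-1, 16, 28]
  Merge [-5, 2, 13] + [-1, 16, 28] -> [-5, -1, 2, 13, 16, 28]


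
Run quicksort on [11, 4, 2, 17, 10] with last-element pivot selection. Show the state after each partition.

Partition 1: pivot=10 at index 2 -> [4, 2, 10, 17, 11]
Partition 2: pivot=2 at index 0 -> [2, 4, 10, 17, 11]
Partition 3: pivot=11 at index 3 -> [2, 4, 10, 11, 17]


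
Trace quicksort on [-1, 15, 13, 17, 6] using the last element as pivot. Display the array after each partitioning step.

Partition 1: pivot=6 at index 1 -> [-1, 6, 13, 17, 15]
Partition 2: pivot=15 at index 3 -> [-1, 6, 13, 15, 17]


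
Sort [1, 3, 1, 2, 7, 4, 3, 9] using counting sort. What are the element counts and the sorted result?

Count array: [0, 2, 1, 2, 1, 0, 0, 1, 0, 1]
(count[i] = number of elements equal to i)
Cumulative count: [0, 2, 3, 5, 6, 6, 6, 7, 7, 8]
Sorted: [1, 1, 2, 3, 3, 4, 7, 9]


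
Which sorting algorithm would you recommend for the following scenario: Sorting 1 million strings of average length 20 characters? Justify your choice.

Best choice: MSD radix sort or Mergesort
Reason: MSD radix sort is a non-comparison sort that buckets the strings by successive character positions, running in time proportional to the total number of characters examined rather than O(n log n) string comparisons; mergesort is a stable O(n log n)-comparison alternative that works for arbitrary variable-length keys


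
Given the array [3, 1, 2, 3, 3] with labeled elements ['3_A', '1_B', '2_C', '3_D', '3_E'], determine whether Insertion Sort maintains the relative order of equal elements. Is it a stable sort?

Trace Insertion Sort on the labeled array (the key is the number; the letter only tracks identity):
  Insert 1_B at index 0: [1_B, 3_A, 2_C, 3_D, 3_E]
  Insert 2_C at index 1: [1_B, 2_C, 3_A, 3_D, 3_E]
  Insert 3_D at index 3: [1_B, 2_C, 3_A, 3_D, 3_E]
  Insert 3_E at index 4: [1_B, 2_C, 3_A, 3_D, 3_E]
Final order: [1_B, 2_C, 3_A, 3_D, 3_E]
Equal keys:
  value 3: originally 3_A, 3_D, 3_E; after sorting 3_A, 3_D, 3_E -> order preserved
All equal keys kept their original relative order. Insertion Sort is stable: elements are shifted only while they are strictly greater than the key, so a key is inserted after any equal elements already placed.
Answer: Stable


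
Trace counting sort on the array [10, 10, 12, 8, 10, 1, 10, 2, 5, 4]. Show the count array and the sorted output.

Count array: [0, 1, 1, 0, 1, 1, 0, 0, 1, 0, 4, 0, 1]
(count[i] = number of elements equal to i)
Cumulative count: [0, 1, 2, 2, 3, 4, 4, 4, 5, 5, 9, 9, 10]
Sorted: [1, 2, 4, 5, 8, 10, 10, 10, 10, 12]


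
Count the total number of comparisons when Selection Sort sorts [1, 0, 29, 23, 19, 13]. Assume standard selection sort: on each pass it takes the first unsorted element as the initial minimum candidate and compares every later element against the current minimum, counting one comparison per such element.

Pass 1: scan indices 1..5 for the minimum = 5 comparison(s); min is 0, place at index 0 -> [0, 1, 29, 23, 19, 13]
Pass 2: scan indices 2..5 for the minimum = 4 comparison(s); min is 1, place at index 1 -> [0, 1, 29, 23, 19, 13]
Pass 3: scan indices 3..5 for the minimum = 3 comparison(s); min is 13, place at index 2 -> [0, 1, 13, 23, 19, 29]
Pass 4: scan indices 4..5 for the minimum = 2 comparison(s); min is 19, place at index 3 -> [0, 1, 13, 19, 23, 29]
Pass 5: scan indices 5..5 for the minimum = 1 comparison(s); min is 23, place at index 4 -> [0, 1, 13, 19, 23, 29]
Selection sort always scans the whole unsorted suffix, so the count is (n-1) + (n-2) + ... + 1 = n(n-1)/2 = 6*5/2 = 15 regardless of the input order.
Total comparisons: 5 + 4 + 3 + 2 + 1 = 15


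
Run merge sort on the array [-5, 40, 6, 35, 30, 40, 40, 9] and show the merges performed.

Divide and conquer:
  Merge [-5] + [40] -> [-5, 40]
  Merge [6] + [35] -> [6, 35]
  Merge [-5, 40] + [6, 35] -> [-5, 6, 35, 40]
  Merge [30] + [40] -> [30, 40]
  Merge [40] + [9] -> [9, 40]
  Merge [30, 40] + [9, 40] -> [9, 30, 40, 40]
  Merge [-5, 6, 35, 40] + [9, 30, 40, 40] -> [-5, 6, 9, 30, 35, 40, 40, 40]


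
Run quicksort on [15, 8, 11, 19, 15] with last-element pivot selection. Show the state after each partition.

Partition 1: pivot=15 at index 3 -> [15, 8, 11, 15, 19]
Partition 2: pivot=11 at index 1 -> [8, 11, 15, 15, 19]


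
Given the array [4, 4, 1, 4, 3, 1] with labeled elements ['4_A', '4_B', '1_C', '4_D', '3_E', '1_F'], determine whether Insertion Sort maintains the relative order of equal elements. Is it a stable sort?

Trace Insertion Sort on the labeled array (the key is the number; the letter only tracks identity):
  Insert 4_B at index 1: [4_A, 4_B, 1_C, 4_D, 3_E, 1_F]
  Insert 1_C at index 0: [1_C, 4_A, 4_B, 4_D, 3_E, 1_F]
  Insert 4_D at index 3: [1_C, 4_A, 4_B, 4_D, 3_E, 1_F]
  Insert 3_E at index 1: [1_C, 3_E, 4_A, 4_B, 4_D, 1_F]
  Insert 1_F at index 1: [1_C, 1_F, 3_E, 4_A, 4_B, 4_D]
Final order: [1_C, 1_F, 3_E, 4_A, 4_B, 4_D]
Equal keys:
  value 1: originally 1_C, 1_F; after sorting 1_C, 1_F -> order preserved
  value 4: originally 4_A, 4_B, 4_D; after sorting 4_A, 4_B, 4_D -> order preserved
All equal keys kept their original relative order. Insertion Sort is stable: elements are shifted only while they are strictly greater than the key, so a key is inserted after any equal elements already placed.
Answer: Stable


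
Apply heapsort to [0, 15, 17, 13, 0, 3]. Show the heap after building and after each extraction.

Build heap: [17, 15, 3, 13, 0, 0]
Extract 17: [15, 13, 3, 0, 0, 17]
Extract 15: [13, 0, 3, 0, 15, 17]
Extract 13: [3, 0, 0, 13, 15, 17]
Extract 3: [0, 0, 3, 13, 15, 17]
Extract 0: [0, 0, 3, 13, 15, 17]


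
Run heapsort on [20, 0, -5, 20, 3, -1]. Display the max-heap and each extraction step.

Build heap: [20, 20, -1, 0, 3, -5]
Extract 20: [20, 3, -1, 0, -5, 20]
Extract 20: [3, 0, -1, -5, 20, 20]
Extract 3: [0, -5, -1, 3, 20, 20]
Extract 0: [-1, -5, 0, 3, 20, 20]
Extract -1: [-5, -1, 0, 3, 20, 20]


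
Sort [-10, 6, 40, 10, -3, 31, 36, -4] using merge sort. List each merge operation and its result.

Divide and conquer:
  Merge [-10] + [6] -> [-10, 6]
  Merge [40] + [10] -> [10, 40]
  Merge [-10, 6] + [10, 40] -> [-10, 6, 10, 40]
  Merge [-3] + [31] -> [-3, 31]
  Merge [36] + [-4] -> [-4, 36]
  Merge [-3, 31] + [-4, 36] -> [-4, -3, 31, 36]
  Merge [-10, 6, 10, 40] + [-4, -3, 31, 36] -> [-10, -4, -3, 6, 10, 31, 36, 40]


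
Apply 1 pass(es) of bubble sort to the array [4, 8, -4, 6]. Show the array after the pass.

After pass 1: [4, -4, 6, 8] (2 swaps)
Total swaps: 2


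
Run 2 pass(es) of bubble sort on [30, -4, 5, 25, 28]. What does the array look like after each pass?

After pass 1: [-4, 5, 25, 28, 30] (4 swaps)
After pass 2: [-4, 5, 25, 28, 30] (0 swaps)
Total swaps: 4


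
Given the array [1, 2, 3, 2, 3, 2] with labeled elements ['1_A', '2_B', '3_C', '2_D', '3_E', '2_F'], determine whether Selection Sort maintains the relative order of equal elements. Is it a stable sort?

Trace Selection Sort on the labeled array (the key is the number; the letter only tracks identity):
  Pass 1: minimum 1_A is already at index 0; no swap -> [1_A, 2_B, 3_C, 2_D, 3_E, 2_F]
  Pass 2: minimum 2_B is already at index 1; no swap -> [1_A, 2_B, 3_C, 2_D, 3_E, 2_F]
  Pass 3: minimum of unsorted part is 2_D at index 3; swap it with 3_C at index 2 -> [1_A, 2_B, 2_D, 3_C, 3_E, 2_F]
  Pass 4: minimum of unsorted part is 2_F at index 5; swap it with 3_C at index 3 -> [1_A, 2_B, 2_D, 2_F, 3_E, 3_C]
  Pass 5: minimum 3_E is already at index 4; no swap -> [1_A, 2_B, 2_D, 2_F, 3_E, 3_C]
Final order: [1_A, 2_B, 2_D, 2_F, 3_E, 3_C]
Equal keys:
  value 2: originally 2_B, 2_D, 2_F; after sorting 2_B, 2_D, 2_F -> order preserved
  value 3: originally 3_C, 3_E; after sorting 3_E, 3_C -> order changed
Equal keys were reordered, so Selection Sort is not stable: the long-range swap that moves the minimum into place can carry an element past an equal key. (One such input is enough; an unstable sort may happen to preserve order on other inputs, but it gives no guarantee.)
Answer: Not stable


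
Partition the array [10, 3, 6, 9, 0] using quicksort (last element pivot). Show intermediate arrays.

Partition 1: pivot=0 at index 0 -> [0, 3, 6, 9, 10]
Partition 2: pivot=10 at index 4 -> [0, 3, 6, 9, 10]
Partition 3: pivot=9 at index 3 -> [0, 3, 6, 9, 10]
Partition 4: pivot=6 at index 2 -> [0, 3, 6, 9, 10]


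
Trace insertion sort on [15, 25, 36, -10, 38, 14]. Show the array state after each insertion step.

First element 15 is already 'sorted'
Insert 25: shifted 0 elements -> [15, 25, 36, -10, 38, 14]
Insert 36: shifted 0 elements -> [15, 25, 36, -10, 38, 14]
Insert -10: shifted 3 elements -> [-10, 15, 25, 36, 38, 14]
Insert 38: shifted 0 elements -> [-10, 15, 25, 36, 38, 14]
Insert 14: shifted 4 elements -> [-10, 14, 15, 25, 36, 38]


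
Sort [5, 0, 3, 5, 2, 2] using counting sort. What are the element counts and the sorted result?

Count array: [1, 0, 2, 1, 0, 2]
(count[i] = number of elements equal to i)
Cumulative count: [1, 1, 3, 4, 4, 6]
Sorted: [0, 2, 2, 3, 5, 5]


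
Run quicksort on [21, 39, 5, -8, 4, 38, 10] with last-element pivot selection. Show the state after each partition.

Partition 1: pivot=10 at index 3 -> [5, -8, 4, 10, 21, 38, 39]
Partition 2: pivot=4 at index 1 -> [-8, 4, 5, 10, 21, 38, 39]
Partition 3: pivot=39 at index 6 -> [-8, 4, 5, 10, 21, 38, 39]
Partition 4: pivot=38 at index 5 -> [-8, 4, 5, 10, 21, 38, 39]


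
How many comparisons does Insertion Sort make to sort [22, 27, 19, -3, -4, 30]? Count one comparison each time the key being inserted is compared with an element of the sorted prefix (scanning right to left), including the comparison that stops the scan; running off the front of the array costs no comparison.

Insert 27: 22 <= 27 (stop) = 1 comparison(s) -> [22, 27, 19, -3, -4, 30]
Insert 19: 27 > 19 (shift), 22 > 19 (shift), reached front = 2 comparison(s) -> [19, 22, 27, -3, -4, 30]
Insert -3: 27 > -3 (shift), 22 > -3 (shift), 19 > -3 (shift), reached front = 3 comparison(s) -> [-3, 19, 22, 27, -4, 30]
Insert -4: 27 > -4 (shift), 22 > -4 (shift), 19 > -4 (shift), -3 > -4 (shift), reached front = 4 comparison(s) -> [-4, -3, 19, 22, 27, 30]
Insert 30: 27 <= 30 (stop) = 1 comparison(s) -> [-4, -3, 19, 22, 27, 30]
Total comparisons: 1 + 2 + 3 + 4 + 1 = 11


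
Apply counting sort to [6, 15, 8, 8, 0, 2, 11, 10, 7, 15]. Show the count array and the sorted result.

Count array: [1, 0, 1, 0, 0, 0, 1, 1, 2, 0, 1, 1, 0, 0, 0, 2]
(count[i] = number of elements equal to i)
Cumulative count: [1, 1, 2, 2, 2, 2, 3, 4, 6, 6, 7, 8, 8, 8, 8, 10]
Sorted: [0, 2, 6, 7, 8, 8, 10, 11, 15, 15]


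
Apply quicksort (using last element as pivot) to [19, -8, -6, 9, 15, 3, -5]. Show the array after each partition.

Partition 1: pivot=-5 at index 2 -> [-8, -6, -5, 9, 15, 3, 19]
Partition 2: pivot=-6 at index 1 -> [-8, -6, -5, 9, 15, 3, 19]
Partition 3: pivot=19 at index 6 -> [-8, -6, -5, 9, 15, 3, 19]
Partition 4: pivot=3 at index 3 -> [-8, -6, -5, 3, 15, 9, 19]
Partition 5: pivot=9 at index 4 -> [-8, -6, -5, 3, 9, 15, 19]


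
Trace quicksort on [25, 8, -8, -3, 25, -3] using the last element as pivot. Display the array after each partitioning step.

Partition 1: pivot=-3 at index 2 -> [-8, -3, -3, 8, 25, 25]
Partition 2: pivot=-3 at index 1 -> [-8, -3, -3, 8, 25, 25]
Partition 3: pivot=25 at index 5 -> [-8, -3, -3, 8, 25, 25]
Partition 4: pivot=25 at index 4 -> [-8, -3, -3, 8, 25, 25]


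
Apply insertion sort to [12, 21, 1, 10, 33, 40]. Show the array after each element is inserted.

First element 12 is already 'sorted'
Insert 21: shifted 0 elements -> [12, 21, 1, 10, 33, 40]
Insert 1: shifted 2 elements -> [1, 12, 21, 10, 33, 40]
Insert 10: shifted 2 elements -> [1, 10, 12, 21, 33, 40]
Insert 33: shifted 0 elements -> [1, 10, 12, 21, 33, 40]
Insert 40: shifted 0 elements -> [1, 10, 12, 21, 33, 40]


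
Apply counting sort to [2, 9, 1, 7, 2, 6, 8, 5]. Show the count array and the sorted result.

Count array: [0, 1, 2, 0, 0, 1, 1, 1, 1, 1]
(count[i] = number of elements equal to i)
Cumulative count: [0, 1, 3, 3, 3, 4, 5, 6, 7, 8]
Sorted: [1, 2, 2, 5, 6, 7, 8, 9]


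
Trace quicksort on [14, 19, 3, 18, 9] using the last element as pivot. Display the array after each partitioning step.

Partition 1: pivot=9 at index 1 -> [3, 9, 14, 18, 19]
Partition 2: pivot=19 at index 4 -> [3, 9, 14, 18, 19]
Partition 3: pivot=18 at index 3 -> [3, 9, 14, 18, 19]


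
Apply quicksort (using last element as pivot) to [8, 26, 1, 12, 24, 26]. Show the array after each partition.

Partition 1: pivot=26 at index 5 -> [8, 26, 1, 12, 24, 26]
Partition 2: pivot=24 at index 3 -> [8, 1, 12, 24, 26, 26]
Partition 3: pivot=12 at index 2 -> [8, 1, 12, 24, 26, 26]
Partition 4: pivot=1 at index 0 -> [1, 8, 12, 24, 26, 26]


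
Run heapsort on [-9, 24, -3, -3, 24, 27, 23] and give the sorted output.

Build heap: [27, 24, 23, -3, 24, -3, -9]
Extract 27: [24, 24, 23, -3, -9, -3, 27]
Extract 24: [24, -3, 23, -3, -9, 24, 27]
Extract 24: [23, -3, -9, -3, 24, 24, 27]
Extract 23: [-3, -3, -9, 23, 24, 24, 27]
Extract -3: [-3, -9, -3, 23, 24, 24, 27]
Extract -3: [-9, -3, -3, 23, 24, 24, 27]


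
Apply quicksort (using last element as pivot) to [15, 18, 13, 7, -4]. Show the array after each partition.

Partition 1: pivot=-4 at index 0 -> [-4, 18, 13, 7, 15]
Partition 2: pivot=15 at index 3 -> [-4, 13, 7, 15, 18]
Partition 3: pivot=7 at index 1 -> [-4, 7, 13, 15, 18]


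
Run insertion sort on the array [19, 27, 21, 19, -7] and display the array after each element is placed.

First element 19 is already 'sorted'
Insert 27: shifted 0 elements -> [19, 27, 21, 19, -7]
Insert 21: shifted 1 elements -> [19, 21, 27, 19, -7]
Insert 19: shifted 2 elements -> [19, 19, 21, 27, -7]
Insert -7: shifted 4 elements -> [-7, 19, 19, 21, 27]


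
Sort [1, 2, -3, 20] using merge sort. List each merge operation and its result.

Divide and conquer:
  Merge [1] + [2] -> [1, 2]
  Merge [-3] + [20] -> [-3, 20]
  Merge [1, 2] + [-3, 20] -> [-3, 1, 2, 20]


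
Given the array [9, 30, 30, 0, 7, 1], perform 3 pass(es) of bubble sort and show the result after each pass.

After pass 1: [9, 30, 0, 7, 1, 30] (3 swaps)
After pass 2: [9, 0, 7, 1, 30, 30] (3 swaps)
After pass 3: [0, 7, 1, 9, 30, 30] (3 swaps)
Total swaps: 9


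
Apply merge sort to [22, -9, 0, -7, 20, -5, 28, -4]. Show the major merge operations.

Divide and conquer:
  Merge [22] + [-9] -> [-9, 22]
  Merge [0] + [-7] -> [-7, 0]
  Merge [-9, 22] + [-7, 0] -> [-9, -7, 0, 22]
  Merge [20] + [-5] -> [-5, 20]
  Merge [28] + [-4] -> [-4, 28]
  Merge [-5, 20] + [-4, 28] -> [-5, -4, 20, 28]
  Merge [-9, -7, 0, 22] + [-5, -4, 20, 28] -> [-9, -7, -5, -4, 0, 20, 22, 28]


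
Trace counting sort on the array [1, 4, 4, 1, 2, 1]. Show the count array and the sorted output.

Count array: [0, 3, 1, 0, 2]
(count[i] = number of elements equal to i)
Cumulative count: [0, 3, 4, 4, 6]
Sorted: [1, 1, 1, 2, 4, 4]


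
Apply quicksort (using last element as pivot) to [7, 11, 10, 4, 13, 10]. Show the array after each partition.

Partition 1: pivot=10 at index 3 -> [7, 10, 4, 10, 13, 11]
Partition 2: pivot=4 at index 0 -> [4, 10, 7, 10, 13, 11]
Partition 3: pivot=7 at index 1 -> [4, 7, 10, 10, 13, 11]
Partition 4: pivot=11 at index 4 -> [4, 7, 10, 10, 11, 13]


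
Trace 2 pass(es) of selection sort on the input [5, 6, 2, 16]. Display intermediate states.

Pass 1: Select minimum 2 at index 2, swap -> [2, 6, 5, 16]
Pass 2: Select minimum 5 at index 2, swap -> [2, 5, 6, 16]


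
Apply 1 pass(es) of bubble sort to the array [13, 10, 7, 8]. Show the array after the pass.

After pass 1: [10, 7, 8, 13] (3 swaps)
Total swaps: 3


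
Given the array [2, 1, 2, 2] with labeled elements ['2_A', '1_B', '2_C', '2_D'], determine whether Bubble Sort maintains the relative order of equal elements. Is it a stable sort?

Trace Bubble Sort on the labeled array (the key is the number; the letter only tracks identity):
  After pass 1: [1_B, 2_A, 2_C, 2_D]
  After pass 2: [1_B, 2_A, 2_C, 2_D] (no swaps, done)
Final order: [1_B, 2_A, 2_C, 2_D]
Equal keys:
  value 2: originally 2_A, 2_C, 2_D; after sorting 2_A, 2_C, 2_D -> order preserved
All equal keys kept their original relative order. Bubble Sort is stable: it only swaps adjacent elements when the left one is strictly greater, so equal keys never move past each other.
Answer: Stable


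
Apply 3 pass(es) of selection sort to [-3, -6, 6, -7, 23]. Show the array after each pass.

Pass 1: Select minimum -7 at index 3, swap -> [-7, -6, 6, -3, 23]
Pass 2: Select minimum -6 at index 1, swap -> [-7, -6, 6, -3, 23]
Pass 3: Select minimum -3 at index 3, swap -> [-7, -6, -3, 6, 23]


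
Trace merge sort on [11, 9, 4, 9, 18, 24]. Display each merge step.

Divide and conquer:
  Merge [9] + [4] -> [4, 9]
  Merge [11] + [4, 9] -> [4, 9, 11]
  Merge [18] + [24] -> [18, 24]
  Merge [9] + [18, 24] -> [9, 18, 24]
  Merge [4, 9, 11] + [9, 18, 24] -> [4, 9, 9, 11, 18, 24]


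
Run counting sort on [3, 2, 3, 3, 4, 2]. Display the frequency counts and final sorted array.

Count array: [0, 0, 2, 3, 1]
(count[i] = number of elements equal to i)
Cumulative count: [0, 0, 2, 5, 6]
Sorted: [2, 2, 3, 3, 3, 4]


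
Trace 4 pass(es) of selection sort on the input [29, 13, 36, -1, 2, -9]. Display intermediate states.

Pass 1: Select minimum -9 at index 5, swap -> [-9, 13, 36, -1, 2, 29]
Pass 2: Select minimum -1 at index 3, swap -> [-9, -1, 36, 13, 2, 29]
Pass 3: Select minimum 2 at index 4, swap -> [-9, -1, 2, 13, 36, 29]
Pass 4: Select minimum 13 at index 3, swap -> [-9, -1, 2, 13, 36, 29]


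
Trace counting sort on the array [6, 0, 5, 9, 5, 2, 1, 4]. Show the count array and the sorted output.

Count array: [1, 1, 1, 0, 1, 2, 1, 0, 0, 1]
(count[i] = number of elements equal to i)
Cumulative count: [1, 2, 3, 3, 4, 6, 7, 7, 7, 8]
Sorted: [0, 1, 2, 4, 5, 5, 6, 9]


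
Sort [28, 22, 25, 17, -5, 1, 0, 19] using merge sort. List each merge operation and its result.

Divide and conquer:
  Merge [28] + [22] -> [22, 28]
  Merge [25] + [17] -> [17, 25]
  Merge [22, 28] + [17, 25] -> [17, 22, 25, 28]
  Merge [-5] + [1] -> [-5, 1]
  Merge [0] + [19] -> [0, 19]
  Merge [-5, 1] + [0, 19] -> [-5, 0, 1, 19]
  Merge [17, 22, 25, 28] + [-5, 0, 1, 19] -> [-5, 0, 1, 17, 19, 22, 25, 28]


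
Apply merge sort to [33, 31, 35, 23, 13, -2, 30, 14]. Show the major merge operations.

Divide and conquer:
  Merge [33] + [31] -> [31, 33]
  Merge [35] + [23] -> [23, 35]
  Merge [31, 33] + [23, 35] -> [23, 31, 33, 35]
  Merge [13] + [-2] -> [-2, 13]
  Merge [30] + [14] -> [14, 30]
  Merge [-2, 13] + [14, 30] -> [-2, 13, 14, 30]
  Merge [23, 31, 33, 35] + [-2, 13, 14, 30] -> [-2, 13, 14, 23, 30, 31, 33, 35]


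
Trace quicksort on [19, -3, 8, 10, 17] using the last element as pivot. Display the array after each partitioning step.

Partition 1: pivot=17 at index 3 -> [-3, 8, 10, 17, 19]
Partition 2: pivot=10 at index 2 -> [-3, 8, 10, 17, 19]
Partition 3: pivot=8 at index 1 -> [-3, 8, 10, 17, 19]


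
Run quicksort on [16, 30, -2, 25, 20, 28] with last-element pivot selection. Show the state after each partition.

Partition 1: pivot=28 at index 4 -> [16, -2, 25, 20, 28, 30]
Partition 2: pivot=20 at index 2 -> [16, -2, 20, 25, 28, 30]
Partition 3: pivot=-2 at index 0 -> [-2, 16, 20, 25, 28, 30]


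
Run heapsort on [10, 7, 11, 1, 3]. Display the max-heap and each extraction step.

Build heap: [11, 7, 10, 1, 3]
Extract 11: [10, 7, 3, 1, 11]
Extract 10: [7, 1, 3, 10, 11]
Extract 7: [3, 1, 7, 10, 11]
Extract 3: [1, 3, 7, 10, 11]


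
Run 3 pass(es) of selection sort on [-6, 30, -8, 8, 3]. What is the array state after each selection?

Pass 1: Select minimum -8 at index 2, swap -> [-8, 30, -6, 8, 3]
Pass 2: Select minimum -6 at index 2, swap -> [-8, -6, 30, 8, 3]
Pass 3: Select minimum 3 at index 4, swap -> [-8, -6, 3, 8, 30]


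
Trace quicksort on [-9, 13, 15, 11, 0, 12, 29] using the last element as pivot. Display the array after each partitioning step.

Partition 1: pivot=29 at index 6 -> [-9, 13, 15, 11, 0, 12, 29]
Partition 2: pivot=12 at index 3 -> [-9, 11, 0, 12, 15, 13, 29]
Partition 3: pivot=0 at index 1 -> [-9, 0, 11, 12, 15, 13, 29]
Partition 4: pivot=13 at index 4 -> [-9, 0, 11, 12, 13, 15, 29]


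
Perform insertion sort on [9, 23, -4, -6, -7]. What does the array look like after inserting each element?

First element 9 is already 'sorted'
Insert 23: shifted 0 elements -> [9, 23, -4, -6, -7]
Insert -4: shifted 2 elements -> [-4, 9, 23, -6, -7]
Insert -6: shifted 3 elements -> [-6, -4, 9, 23, -7]
Insert -7: shifted 4 elements -> [-7, -6, -4, 9, 23]


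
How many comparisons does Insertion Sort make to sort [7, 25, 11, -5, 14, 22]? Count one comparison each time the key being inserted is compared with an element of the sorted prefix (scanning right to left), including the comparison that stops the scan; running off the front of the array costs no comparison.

Insert 25: 7 <= 25 (stop) = 1 comparison(s) -> [7, 25, 11, -5, 14, 22]
Insert 11: 25 > 11 (shift), 7 <= 11 (stop) = 2 comparison(s) -> [7, 11, 25, -5, 14, 22]
Insert -5: 25 > -5 (shift), 11 > -5 (shift), 7 > -5 (shift), reached front = 3 comparison(s) -> [-5, 7, 11, 25, 14, 22]
Insert 14: 25 > 14 (shift), 11 <= 14 (stop) = 2 comparison(s) -> [-5, 7, 11, 14, 25, 22]
Insert 22: 25 > 22 (shift), 14 <= 22 (stop) = 2 comparison(s) -> [-5, 7, 11, 14, 22, 25]
Total comparisons: 1 + 2 + 3 + 2 + 2 = 10


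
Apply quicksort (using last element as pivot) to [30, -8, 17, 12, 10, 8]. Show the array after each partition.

Partition 1: pivot=8 at index 1 -> [-8, 8, 17, 12, 10, 30]
Partition 2: pivot=30 at index 5 -> [-8, 8, 17, 12, 10, 30]
Partition 3: pivot=10 at index 2 -> [-8, 8, 10, 12, 17, 30]
Partition 4: pivot=17 at index 4 -> [-8, 8, 10, 12, 17, 30]


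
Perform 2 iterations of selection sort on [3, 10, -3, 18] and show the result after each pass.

Pass 1: Select minimum -3 at index 2, swap -> [-3, 10, 3, 18]
Pass 2: Select minimum 3 at index 2, swap -> [-3, 3, 10, 18]


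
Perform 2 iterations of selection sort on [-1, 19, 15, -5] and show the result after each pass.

Pass 1: Select minimum -5 at index 3, swap -> [-5, 19, 15, -1]
Pass 2: Select minimum -1 at index 3, swap -> [-5, -1, 15, 19]


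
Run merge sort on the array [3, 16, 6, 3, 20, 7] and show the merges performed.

Divide and conquer:
  Merge [16] + [6] -> [6, 16]
  Merge [3] + [6, 16] -> [3, 6, 16]
  Merge [20] + [7] -> [7, 20]
  Merge [3] + [7, 20] -> [3, 7, 20]
  Merge [3, 6, 16] + [3, 7, 20] -> [3, 3, 6, 7, 16, 20]


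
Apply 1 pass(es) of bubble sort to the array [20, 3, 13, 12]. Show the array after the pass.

After pass 1: [3, 13, 12, 20] (3 swaps)
Total swaps: 3


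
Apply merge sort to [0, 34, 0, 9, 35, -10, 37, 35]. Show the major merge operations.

Divide and conquer:
  Merge [0] + [34] -> [0, 34]
  Merge [0] + [9] -> [0, 9]
  Merge [0, 34] + [0, 9] -> [0, 0, 9, 34]
  Merge [35] + [-10] -> [-10, 35]
  Merge [37] + [35] -> [35, 37]
  Merge [-10, 35] + [35, 37] -> [-10, 35, 35, 37]
  Merge [0, 0, 9, 34] + [-10, 35, 35, 37] -> [-10, 0, 0, 9, 34, 35, 35, 37]


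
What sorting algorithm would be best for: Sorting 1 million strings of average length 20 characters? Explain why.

Best choice: MSD radix sort or Mergesort
Reason: MSD radix sort is a non-comparison sort that buckets the strings by successive character positions, running in time proportional to the total number of characters examined rather than O(n log n) string comparisons; mergesort is a stable O(n log n)-comparison alternative that works for arbitrary variable-length keys


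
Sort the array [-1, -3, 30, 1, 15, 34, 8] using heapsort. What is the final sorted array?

Build heap: [34, 15, 30, 1, -3, -1, 8]
Extract 34: [30, 15, 8, 1, -3, -1, 34]
Extract 30: [15, 1, 8, -1, -3, 30, 34]
Extract 15: [8, 1, -3, -1, 15, 30, 34]
Extract 8: [1, -1, -3, 8, 15, 30, 34]
Extract 1: [-1, -3, 1, 8, 15, 30, 34]
Extract -1: [-3, -1, 1, 8, 15, 30, 34]


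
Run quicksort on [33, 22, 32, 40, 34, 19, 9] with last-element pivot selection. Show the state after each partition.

Partition 1: pivot=9 at index 0 -> [9, 22, 32, 40, 34, 19, 33]
Partition 2: pivot=33 at index 4 -> [9, 22, 32, 19, 33, 40, 34]
Partition 3: pivot=19 at index 1 -> [9, 19, 32, 22, 33, 40, 34]
Partition 4: pivot=22 at index 2 -> [9, 19, 22, 32, 33, 40, 34]
Partition 5: pivot=34 at index 5 -> [9, 19, 22, 32, 33, 34, 40]


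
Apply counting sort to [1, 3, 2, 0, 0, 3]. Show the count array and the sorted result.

Count array: [2, 1, 1, 2]
(count[i] = number of elements equal to i)
Cumulative count: [2, 3, 4, 6]
Sorted: [0, 0, 1, 2, 3, 3]


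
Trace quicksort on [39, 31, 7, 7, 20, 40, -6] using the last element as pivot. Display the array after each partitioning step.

Partition 1: pivot=-6 at index 0 -> [-6, 31, 7, 7, 20, 40, 39]
Partition 2: pivot=39 at index 5 -> [-6, 31, 7, 7, 20, 39, 40]
Partition 3: pivot=20 at index 3 -> [-6, 7, 7, 20, 31, 39, 40]
Partition 4: pivot=7 at index 2 -> [-6, 7, 7, 20, 31, 39, 40]


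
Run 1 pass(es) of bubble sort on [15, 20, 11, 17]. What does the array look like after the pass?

After pass 1: [15, 11, 17, 20] (2 swaps)
Total swaps: 2


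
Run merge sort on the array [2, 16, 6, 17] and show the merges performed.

Divide and conquer:
  Merge [2] + [16] -> [2, 16]
  Merge [6] + [17] -> [6, 17]
  Merge [2, 16] + [6, 17] -> [2, 6, 16, 17]


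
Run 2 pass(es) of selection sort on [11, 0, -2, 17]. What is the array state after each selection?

Pass 1: Select minimum -2 at index 2, swap -> [-2, 0, 11, 17]
Pass 2: Select minimum 0 at index 1, swap -> [-2, 0, 11, 17]


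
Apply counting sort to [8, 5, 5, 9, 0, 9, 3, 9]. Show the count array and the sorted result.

Count array: [1, 0, 0, 1, 0, 2, 0, 0, 1, 3]
(count[i] = number of elements equal to i)
Cumulative count: [1, 1, 1, 2, 2, 4, 4, 4, 5, 8]
Sorted: [0, 3, 5, 5, 8, 9, 9, 9]


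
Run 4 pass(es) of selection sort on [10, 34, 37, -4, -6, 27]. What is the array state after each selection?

Pass 1: Select minimum -6 at index 4, swap -> [-6, 34, 37, -4, 10, 27]
Pass 2: Select minimum -4 at index 3, swap -> [-6, -4, 37, 34, 10, 27]
Pass 3: Select minimum 10 at index 4, swap -> [-6, -4, 10, 34, 37, 27]
Pass 4: Select minimum 27 at index 5, swap -> [-6, -4, 10, 27, 37, 34]


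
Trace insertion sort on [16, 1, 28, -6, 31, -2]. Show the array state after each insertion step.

First element 16 is already 'sorted'
Insert 1: shifted 1 elements -> [1, 16, 28, -6, 31, -2]
Insert 28: shifted 0 elements -> [1, 16, 28, -6, 31, -2]
Insert -6: shifted 3 elements -> [-6, 1, 16, 28, 31, -2]
Insert 31: shifted 0 elements -> [-6, 1, 16, 28, 31, -2]
Insert -2: shifted 4 elements -> [-6, -2, 1, 16, 28, 31]


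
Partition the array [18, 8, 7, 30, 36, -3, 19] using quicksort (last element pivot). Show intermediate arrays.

Partition 1: pivot=19 at index 4 -> [18, 8, 7, -3, 19, 30, 36]
Partition 2: pivot=-3 at index 0 -> [-3, 8, 7, 18, 19, 30, 36]
Partition 3: pivot=18 at index 3 -> [-3, 8, 7, 18, 19, 30, 36]
Partition 4: pivot=7 at index 1 -> [-3, 7, 8, 18, 19, 30, 36]
Partition 5: pivot=36 at index 6 -> [-3, 7, 8, 18, 19, 30, 36]


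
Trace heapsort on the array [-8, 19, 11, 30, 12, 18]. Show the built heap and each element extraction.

Build heap: [30, 19, 18, -8, 12, 11]
Extract 30: [19, 12, 18, -8, 11, 30]
Extract 19: [18, 12, 11, -8, 19, 30]
Extract 18: [12, -8, 11, 18, 19, 30]
Extract 12: [11, -8, 12, 18, 19, 30]
Extract 11: [-8, 11, 12, 18, 19, 30]


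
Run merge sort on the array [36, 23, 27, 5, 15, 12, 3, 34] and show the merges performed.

Divide and conquer:
  Merge [36] + [23] -> [23, 36]
  Merge [27] + [5] -> [5, 27]
  Merge [23, 36] + [5, 27] -> [5, 23, 27, 36]
  Merge [15] + [12] -> [12, 15]
  Merge [3] + [34] -> [3, 34]
  Merge [12, 15] + [3, 34] -> [3, 12, 15, 34]
  Merge [5, 23, 27, 36] + [3, 12, 15, 34] -> [3, 5, 12, 15, 23, 27, 34, 36]


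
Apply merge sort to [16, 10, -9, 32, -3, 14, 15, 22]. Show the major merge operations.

Divide and conquer:
  Merge [16] + [10] -> [10, 16]
  Merge [-9] + [32] -> [-9, 32]
  Merge [10, 16] + [-9, 32] -> [-9, 10, 16, 32]
  Merge [-3] + [14] -> [-3, 14]
  Merge [15] + [22] -> [15, 22]
  Merge [-3, 14] + [15, 22] -> [-3, 14, 15, 22]
  Merge [-9, 10, 16, 32] + [-3, 14, 15, 22] -> [-9, -3, 10, 14, 15, 16, 22, 32]


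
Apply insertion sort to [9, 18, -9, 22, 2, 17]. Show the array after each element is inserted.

First element 9 is already 'sorted'
Insert 18: shifted 0 elements -> [9, 18, -9, 22, 2, 17]
Insert -9: shifted 2 elements -> [-9, 9, 18, 22, 2, 17]
Insert 22: shifted 0 elements -> [-9, 9, 18, 22, 2, 17]
Insert 2: shifted 3 elements -> [-9, 2, 9, 18, 22, 17]
Insert 17: shifted 2 elements -> [-9, 2, 9, 17, 18, 22]


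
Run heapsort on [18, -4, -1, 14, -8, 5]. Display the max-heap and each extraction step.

Build heap: [18, 14, 5, -4, -8, -1]
Extract 18: [14, -1, 5, -4, -8, 18]
Extract 14: [5, -1, -8, -4, 14, 18]
Extract 5: [-1, -4, -8, 5, 14, 18]
Extract -1: [-4, -8, -1, 5, 14, 18]
Extract -4: [-8, -4, -1, 5, 14, 18]


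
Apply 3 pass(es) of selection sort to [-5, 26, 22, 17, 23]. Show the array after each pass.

Pass 1: Select minimum -5 at index 0, swap -> [-5, 26, 22, 17, 23]
Pass 2: Select minimum 17 at index 3, swap -> [-5, 17, 22, 26, 23]
Pass 3: Select minimum 22 at index 2, swap -> [-5, 17, 22, 26, 23]


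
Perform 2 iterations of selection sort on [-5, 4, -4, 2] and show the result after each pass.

Pass 1: Select minimum -5 at index 0, swap -> [-5, 4, -4, 2]
Pass 2: Select minimum -4 at index 2, swap -> [-5, -4, 4, 2]


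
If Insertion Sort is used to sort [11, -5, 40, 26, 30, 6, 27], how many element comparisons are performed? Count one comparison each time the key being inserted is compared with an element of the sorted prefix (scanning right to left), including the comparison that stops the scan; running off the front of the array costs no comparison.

Insert -5: 11 > -5 (shift), reached front = 1 comparison(s) -> [-5, 11, 40, 26, 30, 6, 27]
Insert 40: 11 <= 40 (stop) = 1 comparison(s) -> [-5, 11, 40, 26, 30, 6, 27]
Insert 26: 40 > 26 (shift), 11 <= 26 (stop) = 2 comparison(s) -> [-5, 11, 26, 40, 30, 6, 27]
Insert 30: 40 > 30 (shift), 26 <= 30 (stop) = 2 comparison(s) -> [-5, 11, 26, 30, 40, 6, 27]
Insert 6: 40 > 6 (shift), 30 > 6 (shift), 26 > 6 (shift), 11 > 6 (shift), -5 <= 6 (stop) = 5 comparison(s) -> [-5, 6, 11, 26, 30, 40, 27]
Insert 27: 40 > 27 (shift), 30 > 27 (shift), 26 <= 27 (stop) = 3 comparison(s) -> [-5, 6, 11, 26, 27, 30, 40]
Total comparisons: 1 + 1 + 2 + 2 + 5 + 3 = 14


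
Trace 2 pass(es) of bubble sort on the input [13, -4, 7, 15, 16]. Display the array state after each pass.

After pass 1: [-4, 7, 13, 15, 16] (2 swaps)
After pass 2: [-4, 7, 13, 15, 16] (0 swaps)
Total swaps: 2


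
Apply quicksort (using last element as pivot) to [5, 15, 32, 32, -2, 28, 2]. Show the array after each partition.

Partition 1: pivot=2 at index 1 -> [-2, 2, 32, 32, 5, 28, 15]
Partition 2: pivot=15 at index 3 -> [-2, 2, 5, 15, 32, 28, 32]
Partition 3: pivot=32 at index 6 -> [-2, 2, 5, 15, 32, 28, 32]
Partition 4: pivot=28 at index 4 -> [-2, 2, 5, 15, 28, 32, 32]
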